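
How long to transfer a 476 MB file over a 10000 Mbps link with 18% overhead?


Effective throughput = 10000 * (1 - 18/100) = 8200 Mbps
File size in Mb = 476 * 8 = 3808 Mb
Time = 3808 / 8200
Time = 0.4644 seconds


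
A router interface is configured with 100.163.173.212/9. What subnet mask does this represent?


/9 means 9 network bits, 23 host bits
Binary: 11111111100000000000000000000000
Mask: 255.128.0.0


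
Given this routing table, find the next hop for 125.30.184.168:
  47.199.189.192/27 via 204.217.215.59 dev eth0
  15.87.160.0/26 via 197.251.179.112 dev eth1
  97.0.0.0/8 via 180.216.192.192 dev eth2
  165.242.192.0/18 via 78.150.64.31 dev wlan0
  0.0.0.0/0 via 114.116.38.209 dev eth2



Longest prefix match for 125.30.184.168:
  /27 47.199.189.192: no
  /26 15.87.160.0: no
  /8 97.0.0.0: no
  /18 165.242.192.0: no
  /0 0.0.0.0: MATCH
Selected: next-hop 114.116.38.209 via eth2 (matched /0)


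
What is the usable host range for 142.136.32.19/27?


Network: 142.136.32.0
Broadcast: 142.136.32.31
First usable = network + 1
Last usable = broadcast - 1
Range: 142.136.32.1 to 142.136.32.30


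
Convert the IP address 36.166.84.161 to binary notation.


36 = 00100100
166 = 10100110
84 = 01010100
161 = 10100001
Binary: 00100100.10100110.01010100.10100001


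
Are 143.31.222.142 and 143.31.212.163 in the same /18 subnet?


Mask: 255.255.192.0
143.31.222.142 AND mask = 143.31.192.0
143.31.212.163 AND mask = 143.31.192.0
Yes, same subnet (143.31.192.0)


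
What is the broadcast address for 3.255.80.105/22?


Network: 3.255.80.0/22
Host bits = 10
Set all host bits to 1:
Broadcast: 3.255.83.255


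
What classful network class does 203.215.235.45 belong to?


First octet: 203
Binary: 11001011
110xxxxx -> Class C (192-223)
Class C, default mask 255.255.255.0 (/24)


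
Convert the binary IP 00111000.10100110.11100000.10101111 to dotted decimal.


00111000 = 56
10100110 = 166
11100000 = 224
10101111 = 175
IP: 56.166.224.175


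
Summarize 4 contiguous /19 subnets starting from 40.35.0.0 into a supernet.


Original prefix: /19
Number of subnets: 4 = 2^2
New prefix = 19 - 2 = 17
Supernet: 40.35.0.0/17


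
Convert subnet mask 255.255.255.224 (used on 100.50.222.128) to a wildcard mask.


Subnet mask: 255.255.255.224
Wildcard = 255.255.255.255 - subnet mask
255 - 255 = 0
255 - 255 = 0
255 - 255 = 0
255 - 224 = 31
Wildcard: 0.0.0.31


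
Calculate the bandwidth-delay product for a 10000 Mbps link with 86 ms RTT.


BDP = bandwidth * RTT
= 10000 Mbps * 86 ms
= 10000 * 1e6 * 86 / 1000 bits
= 860000000 bits
= 107500000 bytes
= 104980.4688 KB
BDP = 860000000 bits (107500000 bytes)


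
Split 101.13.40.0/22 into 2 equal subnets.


New prefix = 22 + 1 = 23
Each subnet has 512 addresses
  101.13.40.0/23
  101.13.42.0/23
Subnets: 101.13.40.0/23, 101.13.42.0/23


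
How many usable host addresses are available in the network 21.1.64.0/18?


Host bits = 32 - 18 = 14
Total addresses = 2^14 = 16384
Usable = total - 2 (network and broadcast)
Usable hosts: 16382


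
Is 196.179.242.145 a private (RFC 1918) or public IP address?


RFC 1918 private ranges:
  10.0.0.0/8 (10.0.0.0 - 10.255.255.255)
  172.16.0.0/12 (172.16.0.0 - 172.31.255.255)
  192.168.0.0/16 (192.168.0.0 - 192.168.255.255)
Public (not in any RFC 1918 range)


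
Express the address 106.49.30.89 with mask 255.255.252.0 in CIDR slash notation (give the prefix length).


Binary: 11111111.11111111.11111100.00000000
Count leading 1s
Prefix: /22


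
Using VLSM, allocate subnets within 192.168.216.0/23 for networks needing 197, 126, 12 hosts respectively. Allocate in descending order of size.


197 hosts -> /24 (254 usable): 192.168.216.0/24
126 hosts -> /25 (126 usable): 192.168.217.0/25
12 hosts -> /28 (14 usable): 192.168.217.128/28
Allocation: 192.168.216.0/24 (197 hosts, 254 usable); 192.168.217.0/25 (126 hosts, 126 usable); 192.168.217.128/28 (12 hosts, 14 usable)


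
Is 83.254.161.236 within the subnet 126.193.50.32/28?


Subnet network: 126.193.50.32
Test IP AND mask: 83.254.161.224
No, 83.254.161.236 is not in 126.193.50.32/28


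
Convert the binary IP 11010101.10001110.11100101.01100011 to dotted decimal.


11010101 = 213
10001110 = 142
11100101 = 229
01100011 = 99
IP: 213.142.229.99


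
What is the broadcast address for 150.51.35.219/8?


Network: 150.0.0.0/8
Host bits = 24
Set all host bits to 1:
Broadcast: 150.255.255.255


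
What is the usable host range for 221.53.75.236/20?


Network: 221.53.64.0
Broadcast: 221.53.79.255
First usable = network + 1
Last usable = broadcast - 1
Range: 221.53.64.1 to 221.53.79.254


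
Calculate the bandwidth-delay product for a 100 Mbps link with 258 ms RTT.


BDP = bandwidth * RTT
= 100 Mbps * 258 ms
= 100 * 1e6 * 258 / 1000 bits
= 25800000 bits
= 3225000 bytes
= 3149.4141 KB
BDP = 25800000 bits (3225000 bytes)


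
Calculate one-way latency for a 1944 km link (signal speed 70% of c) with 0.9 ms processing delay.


Speed = 0.7 * 3e5 km/s = 210000 km/s
Propagation delay = 1944 / 210000 = 0.0093 s = 9.2571 ms
Processing delay = 0.9 ms
Total one-way latency = 10.1571 ms


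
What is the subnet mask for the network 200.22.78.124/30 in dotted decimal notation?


/30 means 30 network bits, 2 host bits
Binary: 11111111111111111111111111111100
Mask: 255.255.255.252


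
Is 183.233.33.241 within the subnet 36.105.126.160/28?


Subnet network: 36.105.126.160
Test IP AND mask: 183.233.33.240
No, 183.233.33.241 is not in 36.105.126.160/28


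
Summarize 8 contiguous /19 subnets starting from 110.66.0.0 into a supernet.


Original prefix: /19
Number of subnets: 8 = 2^3
New prefix = 19 - 3 = 16
Supernet: 110.66.0.0/16


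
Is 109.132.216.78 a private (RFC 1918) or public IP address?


RFC 1918 private ranges:
  10.0.0.0/8 (10.0.0.0 - 10.255.255.255)
  172.16.0.0/12 (172.16.0.0 - 172.31.255.255)
  192.168.0.0/16 (192.168.0.0 - 192.168.255.255)
Public (not in any RFC 1918 range)


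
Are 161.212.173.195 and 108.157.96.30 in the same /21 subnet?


Mask: 255.255.248.0
161.212.173.195 AND mask = 161.212.168.0
108.157.96.30 AND mask = 108.157.96.0
No, different subnets (161.212.168.0 vs 108.157.96.0)


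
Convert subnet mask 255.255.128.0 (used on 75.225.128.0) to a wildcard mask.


Subnet mask: 255.255.128.0
Wildcard = 255.255.255.255 - subnet mask
255 - 255 = 0
255 - 255 = 0
255 - 128 = 127
255 - 0 = 255
Wildcard: 0.0.127.255


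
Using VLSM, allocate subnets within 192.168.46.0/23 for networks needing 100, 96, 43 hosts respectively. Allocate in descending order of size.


100 hosts -> /25 (126 usable): 192.168.46.0/25
96 hosts -> /25 (126 usable): 192.168.46.128/25
43 hosts -> /26 (62 usable): 192.168.47.0/26
Allocation: 192.168.46.0/25 (100 hosts, 126 usable); 192.168.46.128/25 (96 hosts, 126 usable); 192.168.47.0/26 (43 hosts, 62 usable)


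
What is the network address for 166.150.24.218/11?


IP:   10100110.10010110.00011000.11011010
Mask: 11111111.11100000.00000000.00000000
AND operation:
Net:  10100110.10000000.00000000.00000000
Network: 166.128.0.0/11


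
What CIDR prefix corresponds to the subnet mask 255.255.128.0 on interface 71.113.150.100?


Binary: 11111111.11111111.10000000.00000000
Count leading 1s
Prefix: /17


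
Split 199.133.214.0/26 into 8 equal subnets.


New prefix = 26 + 3 = 29
Each subnet has 8 addresses
  199.133.214.0/29
  199.133.214.8/29
  199.133.214.16/29
  199.133.214.24/29
  199.133.214.32/29
  199.133.214.40/29
  199.133.214.48/29
  199.133.214.56/29
Subnets: 199.133.214.0/29, 199.133.214.8/29, 199.133.214.16/29, 199.133.214.24/29, 199.133.214.32/29, 199.133.214.40/29, 199.133.214.48/29, 199.133.214.56/29


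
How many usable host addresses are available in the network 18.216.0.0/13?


Host bits = 32 - 13 = 19
Total addresses = 2^19 = 524288
Usable = total - 2 (network and broadcast)
Usable hosts: 524286


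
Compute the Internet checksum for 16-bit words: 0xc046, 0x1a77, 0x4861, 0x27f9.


Sum all words (with carry folding):
+ 0xc046 = 0xc046
+ 0x1a77 = 0xdabd
+ 0x4861 = 0x231f
+ 0x27f9 = 0x4b18
One's complement: ~0x4b18
Checksum = 0xb4e7


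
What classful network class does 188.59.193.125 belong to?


First octet: 188
Binary: 10111100
10xxxxxx -> Class B (128-191)
Class B, default mask 255.255.0.0 (/16)


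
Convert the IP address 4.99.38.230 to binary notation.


4 = 00000100
99 = 01100011
38 = 00100110
230 = 11100110
Binary: 00000100.01100011.00100110.11100110


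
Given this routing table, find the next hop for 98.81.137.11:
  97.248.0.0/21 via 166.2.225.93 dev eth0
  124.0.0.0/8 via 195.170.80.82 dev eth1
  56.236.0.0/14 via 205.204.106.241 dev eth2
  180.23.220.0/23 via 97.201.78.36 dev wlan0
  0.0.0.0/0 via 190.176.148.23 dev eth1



Longest prefix match for 98.81.137.11:
  /21 97.248.0.0: no
  /8 124.0.0.0: no
  /14 56.236.0.0: no
  /23 180.23.220.0: no
  /0 0.0.0.0: MATCH
Selected: next-hop 190.176.148.23 via eth1 (matched /0)


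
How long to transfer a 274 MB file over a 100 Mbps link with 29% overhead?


Effective throughput = 100 * (1 - 29/100) = 71 Mbps
File size in Mb = 274 * 8 = 2192 Mb
Time = 2192 / 71
Time = 30.8732 seconds


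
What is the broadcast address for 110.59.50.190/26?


Network: 110.59.50.128/26
Host bits = 6
Set all host bits to 1:
Broadcast: 110.59.50.191


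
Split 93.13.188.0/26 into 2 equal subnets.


New prefix = 26 + 1 = 27
Each subnet has 32 addresses
  93.13.188.0/27
  93.13.188.32/27
Subnets: 93.13.188.0/27, 93.13.188.32/27


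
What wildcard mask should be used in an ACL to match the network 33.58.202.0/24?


Subnet mask: 255.255.255.0
Wildcard = 255.255.255.255 - subnet mask
255 - 255 = 0
255 - 255 = 0
255 - 255 = 0
255 - 0 = 255
Wildcard: 0.0.0.255


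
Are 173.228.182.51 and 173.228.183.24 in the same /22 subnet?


Mask: 255.255.252.0
173.228.182.51 AND mask = 173.228.180.0
173.228.183.24 AND mask = 173.228.180.0
Yes, same subnet (173.228.180.0)


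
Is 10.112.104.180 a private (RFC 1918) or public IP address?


RFC 1918 private ranges:
  10.0.0.0/8 (10.0.0.0 - 10.255.255.255)
  172.16.0.0/12 (172.16.0.0 - 172.31.255.255)
  192.168.0.0/16 (192.168.0.0 - 192.168.255.255)
Private (in 10.0.0.0/8)


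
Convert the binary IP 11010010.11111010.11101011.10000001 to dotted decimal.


11010010 = 210
11111010 = 250
11101011 = 235
10000001 = 129
IP: 210.250.235.129


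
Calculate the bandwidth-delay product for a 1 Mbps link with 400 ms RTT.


BDP = bandwidth * RTT
= 1 Mbps * 400 ms
= 1 * 1e6 * 400 / 1000 bits
= 400000 bits
= 50000 bytes
= 48.8281 KB
BDP = 400000 bits (50000 bytes)


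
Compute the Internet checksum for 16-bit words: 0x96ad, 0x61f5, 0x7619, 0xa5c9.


Sum all words (with carry folding):
+ 0x96ad = 0x96ad
+ 0x61f5 = 0xf8a2
+ 0x7619 = 0x6ebc
+ 0xa5c9 = 0x1486
One's complement: ~0x1486
Checksum = 0xeb79


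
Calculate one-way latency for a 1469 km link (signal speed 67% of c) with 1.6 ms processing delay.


Speed = 0.67 * 3e5 km/s = 201000 km/s
Propagation delay = 1469 / 201000 = 0.0073 s = 7.3085 ms
Processing delay = 1.6 ms
Total one-way latency = 8.9085 ms


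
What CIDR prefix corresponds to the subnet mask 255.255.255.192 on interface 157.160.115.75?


Binary: 11111111.11111111.11111111.11000000
Count leading 1s
Prefix: /26


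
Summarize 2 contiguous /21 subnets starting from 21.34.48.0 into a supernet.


Original prefix: /21
Number of subnets: 2 = 2^1
New prefix = 21 - 1 = 20
Supernet: 21.34.48.0/20


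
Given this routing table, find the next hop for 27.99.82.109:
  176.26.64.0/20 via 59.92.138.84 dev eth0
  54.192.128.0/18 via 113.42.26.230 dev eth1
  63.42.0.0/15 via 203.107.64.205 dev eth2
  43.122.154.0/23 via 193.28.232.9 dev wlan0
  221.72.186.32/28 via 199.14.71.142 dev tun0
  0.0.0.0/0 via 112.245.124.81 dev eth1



Longest prefix match for 27.99.82.109:
  /20 176.26.64.0: no
  /18 54.192.128.0: no
  /15 63.42.0.0: no
  /23 43.122.154.0: no
  /28 221.72.186.32: no
  /0 0.0.0.0: MATCH
Selected: next-hop 112.245.124.81 via eth1 (matched /0)


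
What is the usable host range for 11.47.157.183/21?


Network: 11.47.152.0
Broadcast: 11.47.159.255
First usable = network + 1
Last usable = broadcast - 1
Range: 11.47.152.1 to 11.47.159.254


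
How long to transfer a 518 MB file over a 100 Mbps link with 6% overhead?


Effective throughput = 100 * (1 - 6/100) = 94 Mbps
File size in Mb = 518 * 8 = 4144 Mb
Time = 4144 / 94
Time = 44.0851 seconds


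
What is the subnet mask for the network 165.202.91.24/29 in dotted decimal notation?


/29 means 29 network bits, 3 host bits
Binary: 11111111111111111111111111111000
Mask: 255.255.255.248


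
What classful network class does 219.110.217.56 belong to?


First octet: 219
Binary: 11011011
110xxxxx -> Class C (192-223)
Class C, default mask 255.255.255.0 (/24)


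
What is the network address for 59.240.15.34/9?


IP:   00111011.11110000.00001111.00100010
Mask: 11111111.10000000.00000000.00000000
AND operation:
Net:  00111011.10000000.00000000.00000000
Network: 59.128.0.0/9


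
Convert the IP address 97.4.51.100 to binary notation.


97 = 01100001
4 = 00000100
51 = 00110011
100 = 01100100
Binary: 01100001.00000100.00110011.01100100


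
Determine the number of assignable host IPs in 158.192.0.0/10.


Host bits = 32 - 10 = 22
Total addresses = 2^22 = 4194304
Usable = total - 2 (network and broadcast)
Usable hosts: 4194302


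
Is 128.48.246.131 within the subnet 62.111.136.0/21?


Subnet network: 62.111.136.0
Test IP AND mask: 128.48.240.0
No, 128.48.246.131 is not in 62.111.136.0/21


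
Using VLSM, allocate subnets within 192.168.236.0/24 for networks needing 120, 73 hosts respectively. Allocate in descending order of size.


120 hosts -> /25 (126 usable): 192.168.236.0/25
73 hosts -> /25 (126 usable): 192.168.236.128/25
Allocation: 192.168.236.0/25 (120 hosts, 126 usable); 192.168.236.128/25 (73 hosts, 126 usable)


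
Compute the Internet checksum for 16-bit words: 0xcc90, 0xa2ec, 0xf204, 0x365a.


Sum all words (with carry folding):
+ 0xcc90 = 0xcc90
+ 0xa2ec = 0x6f7d
+ 0xf204 = 0x6182
+ 0x365a = 0x97dc
One's complement: ~0x97dc
Checksum = 0x6823


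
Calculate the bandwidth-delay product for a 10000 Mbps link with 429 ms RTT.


BDP = bandwidth * RTT
= 10000 Mbps * 429 ms
= 10000 * 1e6 * 429 / 1000 bits
= 4290000000 bits
= 536250000 bytes
= 523681.6406 KB
BDP = 4290000000 bits (536250000 bytes)


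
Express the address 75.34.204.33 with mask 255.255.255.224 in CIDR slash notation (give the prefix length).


Binary: 11111111.11111111.11111111.11100000
Count leading 1s
Prefix: /27


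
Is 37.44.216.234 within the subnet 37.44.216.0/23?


Subnet network: 37.44.216.0
Test IP AND mask: 37.44.216.0
Yes, 37.44.216.234 is in 37.44.216.0/23


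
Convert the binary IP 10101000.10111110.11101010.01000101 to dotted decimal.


10101000 = 168
10111110 = 190
11101010 = 234
01000101 = 69
IP: 168.190.234.69


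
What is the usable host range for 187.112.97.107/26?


Network: 187.112.97.64
Broadcast: 187.112.97.127
First usable = network + 1
Last usable = broadcast - 1
Range: 187.112.97.65 to 187.112.97.126


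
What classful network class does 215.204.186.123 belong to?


First octet: 215
Binary: 11010111
110xxxxx -> Class C (192-223)
Class C, default mask 255.255.255.0 (/24)


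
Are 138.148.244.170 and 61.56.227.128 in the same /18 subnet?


Mask: 255.255.192.0
138.148.244.170 AND mask = 138.148.192.0
61.56.227.128 AND mask = 61.56.192.0
No, different subnets (138.148.192.0 vs 61.56.192.0)


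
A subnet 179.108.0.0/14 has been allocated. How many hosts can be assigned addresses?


Host bits = 32 - 14 = 18
Total addresses = 2^18 = 262144
Usable = total - 2 (network and broadcast)
Usable hosts: 262142


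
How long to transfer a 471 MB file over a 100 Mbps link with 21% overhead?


Effective throughput = 100 * (1 - 21/100) = 79 Mbps
File size in Mb = 471 * 8 = 3768 Mb
Time = 3768 / 79
Time = 47.6962 seconds


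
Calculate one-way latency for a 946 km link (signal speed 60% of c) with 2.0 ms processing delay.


Speed = 0.6 * 3e5 km/s = 180000 km/s
Propagation delay = 946 / 180000 = 0.0053 s = 5.2556 ms
Processing delay = 2.0 ms
Total one-way latency = 7.2556 ms


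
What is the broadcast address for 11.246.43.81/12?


Network: 11.240.0.0/12
Host bits = 20
Set all host bits to 1:
Broadcast: 11.255.255.255


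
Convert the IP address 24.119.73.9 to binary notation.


24 = 00011000
119 = 01110111
73 = 01001001
9 = 00001001
Binary: 00011000.01110111.01001001.00001001


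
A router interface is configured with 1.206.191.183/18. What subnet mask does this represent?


/18 means 18 network bits, 14 host bits
Binary: 11111111111111111100000000000000
Mask: 255.255.192.0


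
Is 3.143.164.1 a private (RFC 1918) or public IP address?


RFC 1918 private ranges:
  10.0.0.0/8 (10.0.0.0 - 10.255.255.255)
  172.16.0.0/12 (172.16.0.0 - 172.31.255.255)
  192.168.0.0/16 (192.168.0.0 - 192.168.255.255)
Public (not in any RFC 1918 range)


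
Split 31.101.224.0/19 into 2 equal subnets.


New prefix = 19 + 1 = 20
Each subnet has 4096 addresses
  31.101.224.0/20
  31.101.240.0/20
Subnets: 31.101.224.0/20, 31.101.240.0/20


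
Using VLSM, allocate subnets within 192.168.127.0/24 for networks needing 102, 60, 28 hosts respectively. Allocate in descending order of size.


102 hosts -> /25 (126 usable): 192.168.127.0/25
60 hosts -> /26 (62 usable): 192.168.127.128/26
28 hosts -> /27 (30 usable): 192.168.127.192/27
Allocation: 192.168.127.0/25 (102 hosts, 126 usable); 192.168.127.128/26 (60 hosts, 62 usable); 192.168.127.192/27 (28 hosts, 30 usable)


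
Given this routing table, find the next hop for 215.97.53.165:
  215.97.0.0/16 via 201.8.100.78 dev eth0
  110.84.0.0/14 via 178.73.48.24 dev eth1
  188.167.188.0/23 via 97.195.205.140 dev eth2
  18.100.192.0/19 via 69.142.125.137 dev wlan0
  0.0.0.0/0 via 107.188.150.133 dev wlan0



Longest prefix match for 215.97.53.165:
  /16 215.97.0.0: MATCH
  /14 110.84.0.0: no
  /23 188.167.188.0: no
  /19 18.100.192.0: no
  /0 0.0.0.0: MATCH
Selected: next-hop 201.8.100.78 via eth0 (matched /16)


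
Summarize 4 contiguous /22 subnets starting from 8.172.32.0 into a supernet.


Original prefix: /22
Number of subnets: 4 = 2^2
New prefix = 22 - 2 = 20
Supernet: 8.172.32.0/20


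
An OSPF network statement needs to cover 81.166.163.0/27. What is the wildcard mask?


Subnet mask: 255.255.255.224
Wildcard = 255.255.255.255 - subnet mask
255 - 255 = 0
255 - 255 = 0
255 - 255 = 0
255 - 224 = 31
Wildcard: 0.0.0.31


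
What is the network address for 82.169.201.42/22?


IP:   01010010.10101001.11001001.00101010
Mask: 11111111.11111111.11111100.00000000
AND operation:
Net:  01010010.10101001.11001000.00000000
Network: 82.169.200.0/22


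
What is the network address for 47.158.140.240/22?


IP:   00101111.10011110.10001100.11110000
Mask: 11111111.11111111.11111100.00000000
AND operation:
Net:  00101111.10011110.10001100.00000000
Network: 47.158.140.0/22


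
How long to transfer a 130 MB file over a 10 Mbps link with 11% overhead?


Effective throughput = 10 * (1 - 11/100) = 8.9 Mbps
File size in Mb = 130 * 8 = 1040 Mb
Time = 1040 / 8.9
Time = 116.8539 seconds


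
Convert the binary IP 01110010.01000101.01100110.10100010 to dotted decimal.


01110010 = 114
01000101 = 69
01100110 = 102
10100010 = 162
IP: 114.69.102.162


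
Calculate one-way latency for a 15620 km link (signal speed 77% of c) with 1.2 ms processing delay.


Speed = 0.77 * 3e5 km/s = 231000 km/s
Propagation delay = 15620 / 231000 = 0.0676 s = 67.619 ms
Processing delay = 1.2 ms
Total one-way latency = 68.819 ms


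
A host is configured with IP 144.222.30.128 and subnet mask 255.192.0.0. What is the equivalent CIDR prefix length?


Binary: 11111111.11000000.00000000.00000000
Count leading 1s
Prefix: /10


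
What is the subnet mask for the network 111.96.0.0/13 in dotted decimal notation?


/13 means 13 network bits, 19 host bits
Binary: 11111111111110000000000000000000
Mask: 255.248.0.0


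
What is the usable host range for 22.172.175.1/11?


Network: 22.160.0.0
Broadcast: 22.191.255.255
First usable = network + 1
Last usable = broadcast - 1
Range: 22.160.0.1 to 22.191.255.254


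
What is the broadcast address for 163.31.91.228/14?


Network: 163.28.0.0/14
Host bits = 18
Set all host bits to 1:
Broadcast: 163.31.255.255


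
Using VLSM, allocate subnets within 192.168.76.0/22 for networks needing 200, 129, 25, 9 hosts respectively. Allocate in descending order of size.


200 hosts -> /24 (254 usable): 192.168.76.0/24
129 hosts -> /24 (254 usable): 192.168.77.0/24
25 hosts -> /27 (30 usable): 192.168.78.0/27
9 hosts -> /28 (14 usable): 192.168.78.32/28
Allocation: 192.168.76.0/24 (200 hosts, 254 usable); 192.168.77.0/24 (129 hosts, 254 usable); 192.168.78.0/27 (25 hosts, 30 usable); 192.168.78.32/28 (9 hosts, 14 usable)


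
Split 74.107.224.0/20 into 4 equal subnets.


New prefix = 20 + 2 = 22
Each subnet has 1024 addresses
  74.107.224.0/22
  74.107.228.0/22
  74.107.232.0/22
  74.107.236.0/22
Subnets: 74.107.224.0/22, 74.107.228.0/22, 74.107.232.0/22, 74.107.236.0/22


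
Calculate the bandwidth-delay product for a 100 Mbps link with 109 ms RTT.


BDP = bandwidth * RTT
= 100 Mbps * 109 ms
= 100 * 1e6 * 109 / 1000 bits
= 10900000 bits
= 1362500 bytes
= 1330.5664 KB
BDP = 10900000 bits (1362500 bytes)


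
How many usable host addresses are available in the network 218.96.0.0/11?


Host bits = 32 - 11 = 21
Total addresses = 2^21 = 2097152
Usable = total - 2 (network and broadcast)
Usable hosts: 2097150


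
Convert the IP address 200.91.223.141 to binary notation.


200 = 11001000
91 = 01011011
223 = 11011111
141 = 10001101
Binary: 11001000.01011011.11011111.10001101


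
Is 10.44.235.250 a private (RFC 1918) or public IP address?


RFC 1918 private ranges:
  10.0.0.0/8 (10.0.0.0 - 10.255.255.255)
  172.16.0.0/12 (172.16.0.0 - 172.31.255.255)
  192.168.0.0/16 (192.168.0.0 - 192.168.255.255)
Private (in 10.0.0.0/8)


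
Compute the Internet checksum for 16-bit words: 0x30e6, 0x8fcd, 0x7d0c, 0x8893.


Sum all words (with carry folding):
+ 0x30e6 = 0x30e6
+ 0x8fcd = 0xc0b3
+ 0x7d0c = 0x3dc0
+ 0x8893 = 0xc653
One's complement: ~0xc653
Checksum = 0x39ac


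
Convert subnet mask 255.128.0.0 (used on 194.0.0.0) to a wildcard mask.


Subnet mask: 255.128.0.0
Wildcard = 255.255.255.255 - subnet mask
255 - 255 = 0
255 - 128 = 127
255 - 0 = 255
255 - 0 = 255
Wildcard: 0.127.255.255


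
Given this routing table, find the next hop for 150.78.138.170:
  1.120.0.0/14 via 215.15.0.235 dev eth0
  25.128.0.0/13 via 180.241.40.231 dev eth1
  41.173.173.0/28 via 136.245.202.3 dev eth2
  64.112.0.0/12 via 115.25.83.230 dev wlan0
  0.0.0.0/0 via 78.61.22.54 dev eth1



Longest prefix match for 150.78.138.170:
  /14 1.120.0.0: no
  /13 25.128.0.0: no
  /28 41.173.173.0: no
  /12 64.112.0.0: no
  /0 0.0.0.0: MATCH
Selected: next-hop 78.61.22.54 via eth1 (matched /0)


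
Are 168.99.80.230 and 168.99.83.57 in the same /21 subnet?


Mask: 255.255.248.0
168.99.80.230 AND mask = 168.99.80.0
168.99.83.57 AND mask = 168.99.80.0
Yes, same subnet (168.99.80.0)


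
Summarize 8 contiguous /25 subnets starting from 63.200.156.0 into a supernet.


Original prefix: /25
Number of subnets: 8 = 2^3
New prefix = 25 - 3 = 22
Supernet: 63.200.156.0/22


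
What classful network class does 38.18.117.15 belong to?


First octet: 38
Binary: 00100110
0xxxxxxx -> Class A (1-126)
Class A, default mask 255.0.0.0 (/8)


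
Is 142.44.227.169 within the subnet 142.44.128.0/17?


Subnet network: 142.44.128.0
Test IP AND mask: 142.44.128.0
Yes, 142.44.227.169 is in 142.44.128.0/17


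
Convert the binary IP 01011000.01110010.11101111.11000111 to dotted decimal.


01011000 = 88
01110010 = 114
11101111 = 239
11000111 = 199
IP: 88.114.239.199


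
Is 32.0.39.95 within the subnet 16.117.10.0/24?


Subnet network: 16.117.10.0
Test IP AND mask: 32.0.39.0
No, 32.0.39.95 is not in 16.117.10.0/24


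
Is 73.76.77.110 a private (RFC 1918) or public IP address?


RFC 1918 private ranges:
  10.0.0.0/8 (10.0.0.0 - 10.255.255.255)
  172.16.0.0/12 (172.16.0.0 - 172.31.255.255)
  192.168.0.0/16 (192.168.0.0 - 192.168.255.255)
Public (not in any RFC 1918 range)


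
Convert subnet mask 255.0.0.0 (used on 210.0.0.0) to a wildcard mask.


Subnet mask: 255.0.0.0
Wildcard = 255.255.255.255 - subnet mask
255 - 255 = 0
255 - 0 = 255
255 - 0 = 255
255 - 0 = 255
Wildcard: 0.255.255.255


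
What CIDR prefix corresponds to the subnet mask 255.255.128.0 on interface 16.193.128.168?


Binary: 11111111.11111111.10000000.00000000
Count leading 1s
Prefix: /17


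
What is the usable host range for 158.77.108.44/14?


Network: 158.76.0.0
Broadcast: 158.79.255.255
First usable = network + 1
Last usable = broadcast - 1
Range: 158.76.0.1 to 158.79.255.254


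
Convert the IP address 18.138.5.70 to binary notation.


18 = 00010010
138 = 10001010
5 = 00000101
70 = 01000110
Binary: 00010010.10001010.00000101.01000110


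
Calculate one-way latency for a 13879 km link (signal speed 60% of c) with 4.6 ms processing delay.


Speed = 0.6 * 3e5 km/s = 180000 km/s
Propagation delay = 13879 / 180000 = 0.0771 s = 77.1056 ms
Processing delay = 4.6 ms
Total one-way latency = 81.7056 ms


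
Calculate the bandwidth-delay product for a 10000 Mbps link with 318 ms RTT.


BDP = bandwidth * RTT
= 10000 Mbps * 318 ms
= 10000 * 1e6 * 318 / 1000 bits
= 3180000000 bits
= 397500000 bytes
= 388183.5938 KB
BDP = 3180000000 bits (397500000 bytes)


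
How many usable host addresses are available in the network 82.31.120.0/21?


Host bits = 32 - 21 = 11
Total addresses = 2^11 = 2048
Usable = total - 2 (network and broadcast)
Usable hosts: 2046


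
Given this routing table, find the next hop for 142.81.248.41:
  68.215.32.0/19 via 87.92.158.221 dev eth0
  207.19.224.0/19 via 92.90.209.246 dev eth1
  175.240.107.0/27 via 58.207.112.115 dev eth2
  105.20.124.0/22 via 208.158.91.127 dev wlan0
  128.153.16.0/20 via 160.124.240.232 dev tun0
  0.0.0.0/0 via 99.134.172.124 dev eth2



Longest prefix match for 142.81.248.41:
  /19 68.215.32.0: no
  /19 207.19.224.0: no
  /27 175.240.107.0: no
  /22 105.20.124.0: no
  /20 128.153.16.0: no
  /0 0.0.0.0: MATCH
Selected: next-hop 99.134.172.124 via eth2 (matched /0)


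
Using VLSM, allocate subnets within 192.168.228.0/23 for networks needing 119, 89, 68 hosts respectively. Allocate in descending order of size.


119 hosts -> /25 (126 usable): 192.168.228.0/25
89 hosts -> /25 (126 usable): 192.168.228.128/25
68 hosts -> /25 (126 usable): 192.168.229.0/25
Allocation: 192.168.228.0/25 (119 hosts, 126 usable); 192.168.228.128/25 (89 hosts, 126 usable); 192.168.229.0/25 (68 hosts, 126 usable)


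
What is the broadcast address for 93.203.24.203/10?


Network: 93.192.0.0/10
Host bits = 22
Set all host bits to 1:
Broadcast: 93.255.255.255


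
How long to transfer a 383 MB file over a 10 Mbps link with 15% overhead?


Effective throughput = 10 * (1 - 15/100) = 8.5 Mbps
File size in Mb = 383 * 8 = 3064 Mb
Time = 3064 / 8.5
Time = 360.4706 seconds


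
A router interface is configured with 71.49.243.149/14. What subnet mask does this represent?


/14 means 14 network bits, 18 host bits
Binary: 11111111111111000000000000000000
Mask: 255.252.0.0


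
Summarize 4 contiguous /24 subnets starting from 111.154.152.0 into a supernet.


Original prefix: /24
Number of subnets: 4 = 2^2
New prefix = 24 - 2 = 22
Supernet: 111.154.152.0/22


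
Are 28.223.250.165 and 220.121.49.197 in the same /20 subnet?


Mask: 255.255.240.0
28.223.250.165 AND mask = 28.223.240.0
220.121.49.197 AND mask = 220.121.48.0
No, different subnets (28.223.240.0 vs 220.121.48.0)


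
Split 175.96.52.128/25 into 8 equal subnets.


New prefix = 25 + 3 = 28
Each subnet has 16 addresses
  175.96.52.128/28
  175.96.52.144/28
  175.96.52.160/28
  175.96.52.176/28
  175.96.52.192/28
  175.96.52.208/28
  175.96.52.224/28
  175.96.52.240/28
Subnets: 175.96.52.128/28, 175.96.52.144/28, 175.96.52.160/28, 175.96.52.176/28, 175.96.52.192/28, 175.96.52.208/28, 175.96.52.224/28, 175.96.52.240/28


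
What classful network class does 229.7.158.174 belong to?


First octet: 229
Binary: 11100101
1110xxxx -> Class D (224-239)
Class D (multicast), default mask N/A


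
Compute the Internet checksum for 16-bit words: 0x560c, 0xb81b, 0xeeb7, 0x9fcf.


Sum all words (with carry folding):
+ 0x560c = 0x560c
+ 0xb81b = 0x0e28
+ 0xeeb7 = 0xfcdf
+ 0x9fcf = 0x9caf
One's complement: ~0x9caf
Checksum = 0x6350


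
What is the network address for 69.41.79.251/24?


IP:   01000101.00101001.01001111.11111011
Mask: 11111111.11111111.11111111.00000000
AND operation:
Net:  01000101.00101001.01001111.00000000
Network: 69.41.79.0/24


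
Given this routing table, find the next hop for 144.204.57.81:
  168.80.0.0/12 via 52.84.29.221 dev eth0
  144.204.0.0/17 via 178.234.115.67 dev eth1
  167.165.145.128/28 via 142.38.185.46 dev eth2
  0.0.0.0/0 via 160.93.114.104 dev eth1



Longest prefix match for 144.204.57.81:
  /12 168.80.0.0: no
  /17 144.204.0.0: MATCH
  /28 167.165.145.128: no
  /0 0.0.0.0: MATCH
Selected: next-hop 178.234.115.67 via eth1 (matched /17)


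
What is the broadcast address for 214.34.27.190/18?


Network: 214.34.0.0/18
Host bits = 14
Set all host bits to 1:
Broadcast: 214.34.63.255


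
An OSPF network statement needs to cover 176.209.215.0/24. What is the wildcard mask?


Subnet mask: 255.255.255.0
Wildcard = 255.255.255.255 - subnet mask
255 - 255 = 0
255 - 255 = 0
255 - 255 = 0
255 - 0 = 255
Wildcard: 0.0.0.255


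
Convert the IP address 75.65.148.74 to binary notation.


75 = 01001011
65 = 01000001
148 = 10010100
74 = 01001010
Binary: 01001011.01000001.10010100.01001010


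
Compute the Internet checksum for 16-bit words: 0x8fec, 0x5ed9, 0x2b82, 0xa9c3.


Sum all words (with carry folding):
+ 0x8fec = 0x8fec
+ 0x5ed9 = 0xeec5
+ 0x2b82 = 0x1a48
+ 0xa9c3 = 0xc40b
One's complement: ~0xc40b
Checksum = 0x3bf4


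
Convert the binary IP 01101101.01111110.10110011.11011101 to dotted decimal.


01101101 = 109
01111110 = 126
10110011 = 179
11011101 = 221
IP: 109.126.179.221


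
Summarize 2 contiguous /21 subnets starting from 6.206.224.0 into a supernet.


Original prefix: /21
Number of subnets: 2 = 2^1
New prefix = 21 - 1 = 20
Supernet: 6.206.224.0/20


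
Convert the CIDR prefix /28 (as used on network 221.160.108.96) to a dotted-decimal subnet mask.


/28 means 28 network bits, 4 host bits
Binary: 11111111111111111111111111110000
Mask: 255.255.255.240


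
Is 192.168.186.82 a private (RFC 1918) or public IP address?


RFC 1918 private ranges:
  10.0.0.0/8 (10.0.0.0 - 10.255.255.255)
  172.16.0.0/12 (172.16.0.0 - 172.31.255.255)
  192.168.0.0/16 (192.168.0.0 - 192.168.255.255)
Private (in 192.168.0.0/16)


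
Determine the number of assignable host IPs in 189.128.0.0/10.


Host bits = 32 - 10 = 22
Total addresses = 2^22 = 4194304
Usable = total - 2 (network and broadcast)
Usable hosts: 4194302


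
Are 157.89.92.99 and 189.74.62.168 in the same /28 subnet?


Mask: 255.255.255.240
157.89.92.99 AND mask = 157.89.92.96
189.74.62.168 AND mask = 189.74.62.160
No, different subnets (157.89.92.96 vs 189.74.62.160)


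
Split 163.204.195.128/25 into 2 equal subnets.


New prefix = 25 + 1 = 26
Each subnet has 64 addresses
  163.204.195.128/26
  163.204.195.192/26
Subnets: 163.204.195.128/26, 163.204.195.192/26


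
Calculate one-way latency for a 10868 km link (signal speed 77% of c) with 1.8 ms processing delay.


Speed = 0.77 * 3e5 km/s = 231000 km/s
Propagation delay = 10868 / 231000 = 0.047 s = 47.0476 ms
Processing delay = 1.8 ms
Total one-way latency = 48.8476 ms


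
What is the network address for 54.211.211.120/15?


IP:   00110110.11010011.11010011.01111000
Mask: 11111111.11111110.00000000.00000000
AND operation:
Net:  00110110.11010010.00000000.00000000
Network: 54.210.0.0/15


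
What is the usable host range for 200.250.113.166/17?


Network: 200.250.0.0
Broadcast: 200.250.127.255
First usable = network + 1
Last usable = broadcast - 1
Range: 200.250.0.1 to 200.250.127.254


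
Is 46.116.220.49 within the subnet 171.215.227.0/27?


Subnet network: 171.215.227.0
Test IP AND mask: 46.116.220.32
No, 46.116.220.49 is not in 171.215.227.0/27


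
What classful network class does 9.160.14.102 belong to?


First octet: 9
Binary: 00001001
0xxxxxxx -> Class A (1-126)
Class A, default mask 255.0.0.0 (/8)


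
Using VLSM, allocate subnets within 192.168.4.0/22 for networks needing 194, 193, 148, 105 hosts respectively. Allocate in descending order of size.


194 hosts -> /24 (254 usable): 192.168.4.0/24
193 hosts -> /24 (254 usable): 192.168.5.0/24
148 hosts -> /24 (254 usable): 192.168.6.0/24
105 hosts -> /25 (126 usable): 192.168.7.0/25
Allocation: 192.168.4.0/24 (194 hosts, 254 usable); 192.168.5.0/24 (193 hosts, 254 usable); 192.168.6.0/24 (148 hosts, 254 usable); 192.168.7.0/25 (105 hosts, 126 usable)


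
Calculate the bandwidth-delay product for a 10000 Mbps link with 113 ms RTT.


BDP = bandwidth * RTT
= 10000 Mbps * 113 ms
= 10000 * 1e6 * 113 / 1000 bits
= 1130000000 bits
= 141250000 bytes
= 137939.4531 KB
BDP = 1130000000 bits (141250000 bytes)


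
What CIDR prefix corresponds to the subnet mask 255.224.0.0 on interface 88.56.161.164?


Binary: 11111111.11100000.00000000.00000000
Count leading 1s
Prefix: /11


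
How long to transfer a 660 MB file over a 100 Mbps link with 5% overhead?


Effective throughput = 100 * (1 - 5/100) = 95 Mbps
File size in Mb = 660 * 8 = 5280 Mb
Time = 5280 / 95
Time = 55.5789 seconds


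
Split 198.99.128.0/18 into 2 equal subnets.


New prefix = 18 + 1 = 19
Each subnet has 8192 addresses
  198.99.128.0/19
  198.99.160.0/19
Subnets: 198.99.128.0/19, 198.99.160.0/19


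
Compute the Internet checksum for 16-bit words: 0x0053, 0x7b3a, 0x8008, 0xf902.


Sum all words (with carry folding):
+ 0x0053 = 0x0053
+ 0x7b3a = 0x7b8d
+ 0x8008 = 0xfb95
+ 0xf902 = 0xf498
One's complement: ~0xf498
Checksum = 0x0b67


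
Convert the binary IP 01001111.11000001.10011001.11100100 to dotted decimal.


01001111 = 79
11000001 = 193
10011001 = 153
11100100 = 228
IP: 79.193.153.228


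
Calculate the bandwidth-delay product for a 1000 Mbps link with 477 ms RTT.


BDP = bandwidth * RTT
= 1000 Mbps * 477 ms
= 1000 * 1e6 * 477 / 1000 bits
= 477000000 bits
= 59625000 bytes
= 58227.5391 KB
BDP = 477000000 bits (59625000 bytes)


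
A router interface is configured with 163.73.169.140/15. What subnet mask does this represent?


/15 means 15 network bits, 17 host bits
Binary: 11111111111111100000000000000000
Mask: 255.254.0.0


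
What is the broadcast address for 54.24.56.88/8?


Network: 54.0.0.0/8
Host bits = 24
Set all host bits to 1:
Broadcast: 54.255.255.255


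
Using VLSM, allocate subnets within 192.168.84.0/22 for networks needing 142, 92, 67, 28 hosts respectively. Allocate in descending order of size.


142 hosts -> /24 (254 usable): 192.168.84.0/24
92 hosts -> /25 (126 usable): 192.168.85.0/25
67 hosts -> /25 (126 usable): 192.168.85.128/25
28 hosts -> /27 (30 usable): 192.168.86.0/27
Allocation: 192.168.84.0/24 (142 hosts, 254 usable); 192.168.85.0/25 (92 hosts, 126 usable); 192.168.85.128/25 (67 hosts, 126 usable); 192.168.86.0/27 (28 hosts, 30 usable)


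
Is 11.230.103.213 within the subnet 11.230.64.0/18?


Subnet network: 11.230.64.0
Test IP AND mask: 11.230.64.0
Yes, 11.230.103.213 is in 11.230.64.0/18


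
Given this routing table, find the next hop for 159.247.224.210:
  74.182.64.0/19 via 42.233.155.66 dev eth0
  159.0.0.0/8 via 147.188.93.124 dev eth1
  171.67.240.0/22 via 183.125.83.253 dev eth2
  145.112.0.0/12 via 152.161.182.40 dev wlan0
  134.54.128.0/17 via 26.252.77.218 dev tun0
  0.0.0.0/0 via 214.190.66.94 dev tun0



Longest prefix match for 159.247.224.210:
  /19 74.182.64.0: no
  /8 159.0.0.0: MATCH
  /22 171.67.240.0: no
  /12 145.112.0.0: no
  /17 134.54.128.0: no
  /0 0.0.0.0: MATCH
Selected: next-hop 147.188.93.124 via eth1 (matched /8)


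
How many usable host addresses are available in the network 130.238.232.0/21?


Host bits = 32 - 21 = 11
Total addresses = 2^11 = 2048
Usable = total - 2 (network and broadcast)
Usable hosts: 2046


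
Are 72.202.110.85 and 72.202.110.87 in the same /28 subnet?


Mask: 255.255.255.240
72.202.110.85 AND mask = 72.202.110.80
72.202.110.87 AND mask = 72.202.110.80
Yes, same subnet (72.202.110.80)


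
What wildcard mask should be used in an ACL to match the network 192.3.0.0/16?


Subnet mask: 255.255.0.0
Wildcard = 255.255.255.255 - subnet mask
255 - 255 = 0
255 - 255 = 0
255 - 0 = 255
255 - 0 = 255
Wildcard: 0.0.255.255


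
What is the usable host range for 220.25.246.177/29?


Network: 220.25.246.176
Broadcast: 220.25.246.183
First usable = network + 1
Last usable = broadcast - 1
Range: 220.25.246.177 to 220.25.246.182


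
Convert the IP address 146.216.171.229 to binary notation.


146 = 10010010
216 = 11011000
171 = 10101011
229 = 11100101
Binary: 10010010.11011000.10101011.11100101


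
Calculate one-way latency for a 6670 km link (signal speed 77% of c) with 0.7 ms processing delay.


Speed = 0.77 * 3e5 km/s = 231000 km/s
Propagation delay = 6670 / 231000 = 0.0289 s = 28.8745 ms
Processing delay = 0.7 ms
Total one-way latency = 29.5745 ms


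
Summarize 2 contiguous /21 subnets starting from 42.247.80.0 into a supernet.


Original prefix: /21
Number of subnets: 2 = 2^1
New prefix = 21 - 1 = 20
Supernet: 42.247.80.0/20


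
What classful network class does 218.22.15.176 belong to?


First octet: 218
Binary: 11011010
110xxxxx -> Class C (192-223)
Class C, default mask 255.255.255.0 (/24)


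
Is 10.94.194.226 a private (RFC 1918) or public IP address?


RFC 1918 private ranges:
  10.0.0.0/8 (10.0.0.0 - 10.255.255.255)
  172.16.0.0/12 (172.16.0.0 - 172.31.255.255)
  192.168.0.0/16 (192.168.0.0 - 192.168.255.255)
Private (in 10.0.0.0/8)


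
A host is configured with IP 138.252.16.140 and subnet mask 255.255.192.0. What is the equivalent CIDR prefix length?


Binary: 11111111.11111111.11000000.00000000
Count leading 1s
Prefix: /18


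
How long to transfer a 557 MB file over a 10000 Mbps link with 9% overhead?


Effective throughput = 10000 * (1 - 9/100) = 9100 Mbps
File size in Mb = 557 * 8 = 4456 Mb
Time = 4456 / 9100
Time = 0.4897 seconds


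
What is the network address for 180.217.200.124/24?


IP:   10110100.11011001.11001000.01111100
Mask: 11111111.11111111.11111111.00000000
AND operation:
Net:  10110100.11011001.11001000.00000000
Network: 180.217.200.0/24


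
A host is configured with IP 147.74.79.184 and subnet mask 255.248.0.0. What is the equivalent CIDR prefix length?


Binary: 11111111.11111000.00000000.00000000
Count leading 1s
Prefix: /13


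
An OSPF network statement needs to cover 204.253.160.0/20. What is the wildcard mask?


Subnet mask: 255.255.240.0
Wildcard = 255.255.255.255 - subnet mask
255 - 255 = 0
255 - 255 = 0
255 - 240 = 15
255 - 0 = 255
Wildcard: 0.0.15.255


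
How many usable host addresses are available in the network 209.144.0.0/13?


Host bits = 32 - 13 = 19
Total addresses = 2^19 = 524288
Usable = total - 2 (network and broadcast)
Usable hosts: 524286


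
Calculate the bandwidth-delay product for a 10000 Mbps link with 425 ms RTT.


BDP = bandwidth * RTT
= 10000 Mbps * 425 ms
= 10000 * 1e6 * 425 / 1000 bits
= 4250000000 bits
= 531250000 bytes
= 518798.8281 KB
BDP = 4250000000 bits (531250000 bytes)
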